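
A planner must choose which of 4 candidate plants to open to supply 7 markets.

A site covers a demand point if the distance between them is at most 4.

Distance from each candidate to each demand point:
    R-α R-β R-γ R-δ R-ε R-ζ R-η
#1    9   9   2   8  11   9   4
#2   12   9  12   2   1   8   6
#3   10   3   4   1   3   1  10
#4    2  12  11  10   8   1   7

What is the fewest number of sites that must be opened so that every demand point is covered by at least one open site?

Coverage sets (demand points within 4 of each site):
  #1: {R-γ, R-η}
  #2: {R-δ, R-ε}
  #3: {R-β, R-γ, R-δ, R-ε, R-ζ}
  #4: {R-α, R-ζ}
No 2 sites suffice: every size-2 union leaves at least one demand point uncovered.
But {#1, #3, #4} covers everything, so the minimum is 3.

3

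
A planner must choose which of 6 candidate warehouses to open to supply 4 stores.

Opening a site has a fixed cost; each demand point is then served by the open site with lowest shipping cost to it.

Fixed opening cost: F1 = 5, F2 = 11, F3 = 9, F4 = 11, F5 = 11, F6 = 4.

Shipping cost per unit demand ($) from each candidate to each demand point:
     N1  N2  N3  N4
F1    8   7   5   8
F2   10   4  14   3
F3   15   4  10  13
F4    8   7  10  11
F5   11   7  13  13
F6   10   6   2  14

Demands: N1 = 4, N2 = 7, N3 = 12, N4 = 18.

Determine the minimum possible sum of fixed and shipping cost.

Open {F1, F2, F6}: assign each demand point to its cheapest open site.
  N1→F1 4×8=32, N2→F2 7×4=28, N3→F6 12×2=24, N4→F2 18×3=54
  shipping cost 138, fixed 20 → total 158.
Compare {F2, F6}: shipping cost 146 + fixed 15 = 161.
Compare {F2, F4, F6}: shipping cost 138 + fixed 26 = 164.
Compare {F1, F2, F3, F6}: shipping cost 138 + fixed 29 = 167.
All other subsets cost ≥ 161. Minimum total cost: 158.

158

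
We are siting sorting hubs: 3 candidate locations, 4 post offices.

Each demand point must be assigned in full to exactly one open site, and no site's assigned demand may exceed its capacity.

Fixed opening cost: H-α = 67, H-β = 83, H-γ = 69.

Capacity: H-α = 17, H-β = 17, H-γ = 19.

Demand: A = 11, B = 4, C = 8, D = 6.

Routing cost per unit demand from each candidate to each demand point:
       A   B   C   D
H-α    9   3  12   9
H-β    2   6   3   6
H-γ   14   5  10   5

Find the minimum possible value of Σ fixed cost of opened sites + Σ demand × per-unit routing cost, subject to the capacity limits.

304

Open {H-β, H-γ}; cheapest assignment that respects the capacities:
  H-β (cap 17, load 11): A — cost 11×2 = 22
  H-γ (cap 19, load 18): B, C, D — cost 4×5 + 8×10 + 6×5 = 130
  Shipping 152, fixed 152 → total 304.
  Any other capacity-feasible assignment to {H-β, H-γ} ships for at least 152.
Compare {H-α, H-β}: its best feasible assignment gives total 316.
Compare {H-α, H-γ}: its best feasible assignment gives total 357.
Every other set of open sites that can feasibly serve all demand totals ≥ 316 even under its best assignment. Minimum: 304.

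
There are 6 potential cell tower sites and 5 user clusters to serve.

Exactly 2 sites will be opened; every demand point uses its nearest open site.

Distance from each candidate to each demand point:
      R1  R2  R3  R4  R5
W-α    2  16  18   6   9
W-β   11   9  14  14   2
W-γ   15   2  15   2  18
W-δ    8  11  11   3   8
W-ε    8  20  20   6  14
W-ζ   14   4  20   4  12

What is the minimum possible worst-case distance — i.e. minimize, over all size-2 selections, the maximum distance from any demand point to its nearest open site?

Open {W-α, W-δ}.
  Farthest demand point is R2 at distance 11 (to W-δ); all others are ≤ 11.
With {W-β, W-δ} the worst case is 11.
With {W-γ, W-δ} the worst case is 11.
No size-2 selection achieves below 11.

11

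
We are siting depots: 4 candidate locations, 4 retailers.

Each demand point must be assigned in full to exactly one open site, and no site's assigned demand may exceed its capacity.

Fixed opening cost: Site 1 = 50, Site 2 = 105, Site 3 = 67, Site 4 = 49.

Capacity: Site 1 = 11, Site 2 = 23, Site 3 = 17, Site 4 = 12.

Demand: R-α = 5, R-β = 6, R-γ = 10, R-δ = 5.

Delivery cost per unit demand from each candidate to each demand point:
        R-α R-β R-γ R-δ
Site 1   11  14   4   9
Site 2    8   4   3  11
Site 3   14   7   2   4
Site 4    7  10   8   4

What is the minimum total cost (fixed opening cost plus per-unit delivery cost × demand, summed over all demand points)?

233

Open {Site 3, Site 4}; cheapest assignment that respects the capacities:
  Site 3 (cap 17, load 16): R-β, R-γ — cost 6×7 + 10×2 = 62
  Site 4 (cap 12, load 10): R-α, R-δ — cost 5×7 + 5×4 = 55
  Shipping 117, fixed 116 → total 233.
  Any other capacity-feasible assignment to {Site 3, Site 4} ships for at least 117.
Compare {Site 2, Site 4}: its best feasible assignment gives total 263.
Compare {Site 2, Site 3}: its best feasible assignment gives total 276.
Every other set of open sites that can feasibly serve all demand totals ≥ 263 even under its best assignment. Minimum: 233.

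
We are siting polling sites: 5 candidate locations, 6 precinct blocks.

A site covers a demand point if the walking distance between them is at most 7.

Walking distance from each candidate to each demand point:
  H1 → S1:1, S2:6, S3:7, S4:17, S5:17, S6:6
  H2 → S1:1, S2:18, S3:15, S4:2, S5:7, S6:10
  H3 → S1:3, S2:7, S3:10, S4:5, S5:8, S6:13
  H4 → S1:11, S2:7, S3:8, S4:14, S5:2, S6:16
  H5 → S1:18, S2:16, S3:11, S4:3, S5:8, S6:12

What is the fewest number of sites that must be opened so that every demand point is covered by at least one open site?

2

Coverage sets (demand points within 7 of each site):
  H1: {S1, S2, S3, S6}
  H2: {S1, S4, S5}
  H3: {S1, S2, S4}
  H4: {S2, S5}
  H5: {S4}
No single site covers all 6 demand points.
But {H1, H2} covers everything, so the minimum is 2.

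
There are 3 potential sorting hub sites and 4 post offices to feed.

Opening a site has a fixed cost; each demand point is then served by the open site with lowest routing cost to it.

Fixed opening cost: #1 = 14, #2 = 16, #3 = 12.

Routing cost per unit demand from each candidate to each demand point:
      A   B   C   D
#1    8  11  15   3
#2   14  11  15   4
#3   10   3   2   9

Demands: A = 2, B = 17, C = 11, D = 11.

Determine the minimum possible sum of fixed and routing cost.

Open {#1, #3}: assign each demand point to its cheapest open site.
  A→#1 2×8=16, B→#3 17×3=51, C→#3 11×2=22, D→#1 11×3=33
  routing cost 122, fixed 26 → total 148.
Compare {#1, #2, #3}: routing cost 122 + fixed 42 = 164.
Compare {#2, #3}: routing cost 137 + fixed 28 = 165.
Compare {#3}: routing cost 192 + fixed 12 = 204.
All other subsets cost ≥ 164. Minimum total cost: 148.

148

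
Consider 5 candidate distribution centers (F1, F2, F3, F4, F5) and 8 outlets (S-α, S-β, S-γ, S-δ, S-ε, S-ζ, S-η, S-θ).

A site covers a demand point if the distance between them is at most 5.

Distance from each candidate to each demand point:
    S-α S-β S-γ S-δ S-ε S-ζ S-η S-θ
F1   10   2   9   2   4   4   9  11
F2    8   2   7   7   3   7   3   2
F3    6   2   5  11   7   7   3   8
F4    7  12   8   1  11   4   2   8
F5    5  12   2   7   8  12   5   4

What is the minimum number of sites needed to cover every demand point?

2

Coverage sets (demand points within 5 of each site):
  F1: {S-β, S-δ, S-ε, S-ζ}
  F2: {S-β, S-ε, S-η, S-θ}
  F3: {S-β, S-γ, S-η}
  F4: {S-δ, S-ζ, S-η}
  F5: {S-α, S-γ, S-η, S-θ}
No single site covers all 8 demand points.
But {F1, F5} covers everything, so the minimum is 2.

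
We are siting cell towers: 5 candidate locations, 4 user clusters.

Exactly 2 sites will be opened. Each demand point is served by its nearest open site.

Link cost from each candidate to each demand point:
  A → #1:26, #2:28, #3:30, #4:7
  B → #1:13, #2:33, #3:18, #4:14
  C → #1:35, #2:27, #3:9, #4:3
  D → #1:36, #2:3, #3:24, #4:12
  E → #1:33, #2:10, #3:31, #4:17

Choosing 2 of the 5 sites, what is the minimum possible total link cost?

46

Open {B, D}.
  #1→B 13, #2→D 3, #3→B 18, #4→D 12  ⇒ total 46.
Compare {C, D}: total 50.
Compare {B, C}: total 52.
No size-2 selection does better; minimum is 46.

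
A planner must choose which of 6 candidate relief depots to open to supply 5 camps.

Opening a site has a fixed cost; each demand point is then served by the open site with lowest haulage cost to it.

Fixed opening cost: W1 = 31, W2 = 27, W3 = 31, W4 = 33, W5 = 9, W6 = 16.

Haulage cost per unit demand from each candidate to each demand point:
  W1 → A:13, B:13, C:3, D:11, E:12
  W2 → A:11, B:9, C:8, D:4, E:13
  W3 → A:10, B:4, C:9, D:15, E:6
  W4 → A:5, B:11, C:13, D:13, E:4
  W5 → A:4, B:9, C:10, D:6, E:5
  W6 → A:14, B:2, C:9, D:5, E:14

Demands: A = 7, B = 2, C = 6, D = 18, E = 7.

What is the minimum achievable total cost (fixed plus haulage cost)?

231

Open {W1, W5, W6}: assign each demand point to its cheapest open site.
  A→W5 7×4=28, B→W6 2×2=4, C→W1 6×3=18, D→W6 18×5=90, E→W5 7×5=35
  haulage cost 175, fixed 56 → total 231.
Compare {W5, W6}: haulage cost 211 + fixed 25 = 236.
Compare {W2, W5}: haulage cost 201 + fixed 36 = 237.
Compare {W1, W2, W5}: haulage cost 171 + fixed 67 = 238.
All other subsets cost ≥ 236. Minimum total cost: 231.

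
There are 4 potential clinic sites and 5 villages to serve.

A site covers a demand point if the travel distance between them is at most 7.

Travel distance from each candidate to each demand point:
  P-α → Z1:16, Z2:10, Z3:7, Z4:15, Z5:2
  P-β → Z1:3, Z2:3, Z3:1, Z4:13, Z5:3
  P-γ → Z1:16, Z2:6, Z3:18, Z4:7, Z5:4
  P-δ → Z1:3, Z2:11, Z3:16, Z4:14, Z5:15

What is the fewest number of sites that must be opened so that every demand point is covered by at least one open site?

2

Coverage sets (demand points within 7 of each site):
  P-α: {Z3, Z5}
  P-β: {Z1, Z2, Z3, Z5}
  P-γ: {Z2, Z4, Z5}
  P-δ: {Z1}
No single site covers all 5 demand points.
But {P-β, P-γ} covers everything, so the minimum is 2.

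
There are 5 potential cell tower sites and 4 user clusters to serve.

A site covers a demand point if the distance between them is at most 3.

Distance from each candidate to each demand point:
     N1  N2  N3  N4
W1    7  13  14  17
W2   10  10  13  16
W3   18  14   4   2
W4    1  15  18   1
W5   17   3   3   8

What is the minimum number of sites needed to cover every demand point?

Coverage sets (demand points within 3 of each site):
  W1: {}
  W2: {}
  W3: {N4}
  W4: {N1, N4}
  W5: {N2, N3}
No single site covers all 4 demand points.
But {W4, W5} covers everything, so the minimum is 2.

2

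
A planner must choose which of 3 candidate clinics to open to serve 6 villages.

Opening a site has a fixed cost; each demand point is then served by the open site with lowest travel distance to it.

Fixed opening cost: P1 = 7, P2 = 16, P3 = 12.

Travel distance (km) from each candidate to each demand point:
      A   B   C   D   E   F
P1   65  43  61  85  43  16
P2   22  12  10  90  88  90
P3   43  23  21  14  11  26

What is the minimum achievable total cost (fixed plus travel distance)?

Open {P1, P2, P3}: assign each demand point to its cheapest open site.
  A→P2 22, B→P2 12, C→P2 10, D→P3 14, E→P3 11, F→P1 16
  travel distance 85, fixed 35 → total 120.
Compare {P2, P3}: travel distance 95 + fixed 28 = 123.
Compare {P1, P3}: travel distance 128 + fixed 19 = 147.
Compare {P3}: travel distance 138 + fixed 12 = 150.
All other subsets cost ≥ 123. Minimum total cost: 120.

120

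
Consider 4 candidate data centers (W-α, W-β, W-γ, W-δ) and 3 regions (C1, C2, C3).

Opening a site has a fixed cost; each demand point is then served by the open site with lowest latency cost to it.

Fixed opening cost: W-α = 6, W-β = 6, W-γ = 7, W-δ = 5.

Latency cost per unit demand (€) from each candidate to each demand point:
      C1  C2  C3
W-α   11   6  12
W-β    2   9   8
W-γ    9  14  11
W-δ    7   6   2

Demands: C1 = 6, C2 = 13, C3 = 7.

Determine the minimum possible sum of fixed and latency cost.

115

Open {W-β, W-δ}: assign each demand point to its cheapest open site.
  C1→W-β 6×2=12, C2→W-δ 13×6=78, C3→W-δ 7×2=14
  latency cost 104, fixed 11 → total 115.
Compare {W-α, W-β, W-δ}: latency cost 104 + fixed 17 = 121.
Compare {W-β, W-γ, W-δ}: latency cost 104 + fixed 18 = 122.
Compare {W-α, W-β, W-γ, W-δ}: latency cost 104 + fixed 24 = 128.
All other subsets cost ≥ 121. Minimum total cost: 115.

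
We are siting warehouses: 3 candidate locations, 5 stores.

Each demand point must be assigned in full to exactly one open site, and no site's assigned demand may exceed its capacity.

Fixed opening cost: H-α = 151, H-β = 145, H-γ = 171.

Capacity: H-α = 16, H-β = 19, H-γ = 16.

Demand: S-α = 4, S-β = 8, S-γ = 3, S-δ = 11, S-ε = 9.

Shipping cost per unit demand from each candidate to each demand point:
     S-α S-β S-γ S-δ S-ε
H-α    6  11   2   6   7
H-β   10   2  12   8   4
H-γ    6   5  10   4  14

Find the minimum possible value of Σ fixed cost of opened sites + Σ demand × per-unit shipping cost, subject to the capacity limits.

493

Open {H-α, H-β}; cheapest assignment that respects the capacities:
  H-α (cap 16, load 16): S-α, S-γ, S-ε — cost 4×6 + 3×2 + 9×7 = 93
  H-β (cap 19, load 19): S-β, S-δ — cost 8×2 + 11×8 = 104
  Shipping 197, fixed 296 → total 493.
  Any other capacity-feasible assignment to {H-α, H-β} ships for at least 197.
Compare {H-α, H-β, H-γ}: its best feasible assignment gives total 593.
Compare {H-β, H-γ}: its best feasible assignment gives total 600.
Every other set of open sites that can feasibly serve all demand totals ≥ 593 even under its best assignment. Minimum: 493.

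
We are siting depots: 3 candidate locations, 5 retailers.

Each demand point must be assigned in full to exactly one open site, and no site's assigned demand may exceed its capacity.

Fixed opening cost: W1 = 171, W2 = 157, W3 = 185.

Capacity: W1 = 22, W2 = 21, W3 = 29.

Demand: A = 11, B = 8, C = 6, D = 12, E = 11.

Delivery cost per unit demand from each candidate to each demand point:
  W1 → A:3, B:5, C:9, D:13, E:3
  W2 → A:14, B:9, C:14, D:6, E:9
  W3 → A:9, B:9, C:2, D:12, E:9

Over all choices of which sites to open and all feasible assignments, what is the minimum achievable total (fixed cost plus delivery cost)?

Open {W1, W3}; cheapest assignment that respects the capacities:
  W1 (cap 22, load 22): A, E — cost 11×3 + 11×3 = 66
  W3 (cap 29, load 26): B, C, D — cost 8×9 + 6×2 + 12×12 = 228
  Shipping 294, fixed 356 → total 650.
  Any other capacity-feasible assignment to {W1, W3} ships for at least 294.
Compare {W2, W3}: its best feasible assignment gives total 696.
Compare {W1, W2, W3}: its best feasible assignment gives total 735.
Every other set of open sites that can feasibly serve all demand totals ≥ 696 even under its best assignment. Minimum: 650.

650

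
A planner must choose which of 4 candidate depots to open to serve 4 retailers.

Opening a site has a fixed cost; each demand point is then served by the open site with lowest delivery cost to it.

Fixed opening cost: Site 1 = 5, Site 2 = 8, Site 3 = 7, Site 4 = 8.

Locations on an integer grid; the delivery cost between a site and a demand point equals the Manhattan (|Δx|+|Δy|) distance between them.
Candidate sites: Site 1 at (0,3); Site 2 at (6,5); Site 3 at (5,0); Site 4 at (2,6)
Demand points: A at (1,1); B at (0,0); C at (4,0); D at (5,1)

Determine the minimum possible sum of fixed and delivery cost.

19

Open {Site 3}: assign each demand point to its cheapest open site.
  A→Site 3 5, B→Site 3 5, C→Site 3 1, D→Site 3 1
  delivery cost 12, fixed 7 → total 19.
Compare {Site 1, Site 3}: delivery cost 8 + fixed 12 = 20.
Compare {Site 1}: delivery cost 20 + fixed 5 = 25.
Compare {Site 2, Site 3}: delivery cost 12 + fixed 15 = 27.
All other subsets cost ≥ 20. Minimum total cost: 19.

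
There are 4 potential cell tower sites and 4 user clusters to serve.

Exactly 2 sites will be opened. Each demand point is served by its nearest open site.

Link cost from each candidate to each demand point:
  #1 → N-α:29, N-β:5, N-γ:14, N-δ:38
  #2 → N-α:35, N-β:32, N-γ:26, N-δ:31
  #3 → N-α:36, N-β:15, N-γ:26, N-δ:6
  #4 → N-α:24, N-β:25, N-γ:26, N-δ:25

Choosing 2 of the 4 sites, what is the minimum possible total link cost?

Open {#1, #3}.
  N-α→#1 29, N-β→#1 5, N-γ→#1 14, N-δ→#3 6  ⇒ total 54.
Compare {#1, #4}: total 68.
Compare {#3, #4}: total 71.
No size-2 selection does better; minimum is 54.

54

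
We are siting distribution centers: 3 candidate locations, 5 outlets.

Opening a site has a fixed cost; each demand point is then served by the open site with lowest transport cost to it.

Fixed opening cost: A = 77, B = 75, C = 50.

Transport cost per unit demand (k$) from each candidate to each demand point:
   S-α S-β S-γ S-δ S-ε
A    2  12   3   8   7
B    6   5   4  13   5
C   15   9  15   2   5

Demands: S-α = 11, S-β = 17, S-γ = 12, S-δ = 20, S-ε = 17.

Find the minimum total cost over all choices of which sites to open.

Open {B, C}: assign each demand point to its cheapest open site.
  S-α→B 11×6=66, S-β→B 17×5=85, S-γ→B 12×4=48, S-δ→C 20×2=40, S-ε→B 17×5=85
  transport cost 324, fixed 125 → total 449.
Compare {A, C}: transport cost 336 + fixed 127 = 463.
Compare {A, B, C}: transport cost 268 + fixed 202 = 470.
Compare {A, B}: transport cost 388 + fixed 152 = 540.
All other subsets cost ≥ 463. Minimum total cost: 449.

449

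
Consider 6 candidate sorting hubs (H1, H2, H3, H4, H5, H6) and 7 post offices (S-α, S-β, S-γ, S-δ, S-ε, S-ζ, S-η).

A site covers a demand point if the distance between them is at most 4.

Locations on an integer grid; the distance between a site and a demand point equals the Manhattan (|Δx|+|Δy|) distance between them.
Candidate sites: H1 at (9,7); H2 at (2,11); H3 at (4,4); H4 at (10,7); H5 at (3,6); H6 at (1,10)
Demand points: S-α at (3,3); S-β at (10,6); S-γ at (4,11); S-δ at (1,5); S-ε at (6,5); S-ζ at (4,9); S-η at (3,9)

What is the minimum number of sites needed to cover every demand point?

Coverage sets (demand points within 4 of each site):
  H1: {S-β}
  H2: {S-γ, S-ζ, S-η}
  H3: {S-α, S-δ, S-ε}
  H4: {S-β}
  H5: {S-α, S-δ, S-ε, S-ζ, S-η}
  H6: {S-γ, S-ζ, S-η}
No 2 sites suffice: every size-2 union leaves at least one demand point uncovered.
But {H1, H2, H3} covers everything, so the minimum is 3.

3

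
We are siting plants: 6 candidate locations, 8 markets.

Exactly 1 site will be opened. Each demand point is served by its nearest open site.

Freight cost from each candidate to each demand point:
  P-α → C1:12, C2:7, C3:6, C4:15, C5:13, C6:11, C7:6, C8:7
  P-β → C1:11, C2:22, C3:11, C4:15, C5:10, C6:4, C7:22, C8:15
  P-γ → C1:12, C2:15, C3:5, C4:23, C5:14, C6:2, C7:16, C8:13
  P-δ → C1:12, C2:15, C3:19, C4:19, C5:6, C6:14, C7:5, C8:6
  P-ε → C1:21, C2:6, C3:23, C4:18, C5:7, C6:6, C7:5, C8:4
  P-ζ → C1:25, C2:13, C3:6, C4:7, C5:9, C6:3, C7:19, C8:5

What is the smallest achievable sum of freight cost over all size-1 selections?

77

Open {P-α}.
  C1→P-α 12, C2→P-α 7, C3→P-α 6, C4→P-α 15, C5→P-α 13, C6→P-α 11, C7→P-α 6, C8→P-α 7  ⇒ total 77.
Compare {P-ζ}: total 87.
Compare {P-ε}: total 90.
No size-1 selection does better; minimum is 77.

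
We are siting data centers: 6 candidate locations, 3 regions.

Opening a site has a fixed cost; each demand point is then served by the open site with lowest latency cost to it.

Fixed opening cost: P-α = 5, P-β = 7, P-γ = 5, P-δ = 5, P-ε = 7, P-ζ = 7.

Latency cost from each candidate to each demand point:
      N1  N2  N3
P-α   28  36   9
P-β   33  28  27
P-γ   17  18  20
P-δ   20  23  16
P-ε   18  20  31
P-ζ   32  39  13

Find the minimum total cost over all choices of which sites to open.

54

Open {P-α, P-γ}: assign each demand point to its cheapest open site.
  N1→P-γ 17, N2→P-γ 18, N3→P-α 9
  latency cost 44, fixed 10 → total 54.
Compare {P-α, P-ε}: latency cost 47 + fixed 12 = 59.
Compare {P-α, P-γ, P-δ}: latency cost 44 + fixed 15 = 59.
Compare {P-γ}: latency cost 55 + fixed 5 = 60.
All other subsets cost ≥ 59. Minimum total cost: 54.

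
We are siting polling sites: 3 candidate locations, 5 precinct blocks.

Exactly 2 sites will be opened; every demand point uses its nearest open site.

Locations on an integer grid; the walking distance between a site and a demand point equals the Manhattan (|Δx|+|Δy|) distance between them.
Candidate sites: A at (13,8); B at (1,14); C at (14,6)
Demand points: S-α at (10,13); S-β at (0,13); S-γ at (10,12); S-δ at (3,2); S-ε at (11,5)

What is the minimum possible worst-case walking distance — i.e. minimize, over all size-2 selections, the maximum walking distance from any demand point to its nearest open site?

Open {A, B}.
  Farthest demand point is S-δ at walking distance 14 (to B); all others are ≤ 14.
With {B, C} the worst case is 14.
With {A, C} the worst case is 18.
No size-2 selection achieves below 14.

14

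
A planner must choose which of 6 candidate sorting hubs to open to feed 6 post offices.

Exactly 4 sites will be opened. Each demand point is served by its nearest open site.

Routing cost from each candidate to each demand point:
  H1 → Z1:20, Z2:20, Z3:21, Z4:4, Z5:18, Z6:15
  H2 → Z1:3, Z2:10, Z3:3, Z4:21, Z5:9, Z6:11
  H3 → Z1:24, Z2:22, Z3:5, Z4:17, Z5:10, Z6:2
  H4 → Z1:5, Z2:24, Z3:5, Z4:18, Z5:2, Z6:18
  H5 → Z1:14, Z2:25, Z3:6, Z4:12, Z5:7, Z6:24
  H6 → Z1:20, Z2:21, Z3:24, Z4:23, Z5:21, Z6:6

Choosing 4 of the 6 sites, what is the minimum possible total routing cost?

Open {H1, H2, H3, H4}.
  Z1→H2 3, Z2→H2 10, Z3→H2 3, Z4→H1 4, Z5→H4 2, Z6→H3 2  ⇒ total 24.
Compare {H1, H2, H4, H6}: total 28.
Compare {H1, H2, H3, H5}: total 29.
No size-4 selection does better; minimum is 24.

24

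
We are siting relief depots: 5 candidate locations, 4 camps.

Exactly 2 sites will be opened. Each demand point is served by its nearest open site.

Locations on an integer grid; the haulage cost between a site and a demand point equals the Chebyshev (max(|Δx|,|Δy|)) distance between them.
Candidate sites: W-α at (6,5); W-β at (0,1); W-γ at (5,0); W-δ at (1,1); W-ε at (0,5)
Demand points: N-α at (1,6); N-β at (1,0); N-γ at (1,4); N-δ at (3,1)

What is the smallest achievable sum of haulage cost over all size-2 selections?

Open {W-δ, W-ε}.
  N-α→W-ε 1, N-β→W-δ 1, N-γ→W-ε 1, N-δ→W-δ 2  ⇒ total 5.
Compare {W-β, W-ε}: total 6.
Compare {W-γ, W-ε}: total 8.
No size-2 selection does better; minimum is 5.

5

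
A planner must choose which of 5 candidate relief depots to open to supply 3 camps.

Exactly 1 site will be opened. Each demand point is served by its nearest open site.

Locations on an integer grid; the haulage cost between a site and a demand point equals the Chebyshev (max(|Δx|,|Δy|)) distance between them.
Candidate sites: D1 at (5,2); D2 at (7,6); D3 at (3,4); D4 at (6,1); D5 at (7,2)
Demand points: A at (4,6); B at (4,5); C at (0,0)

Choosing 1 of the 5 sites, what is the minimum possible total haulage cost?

7

Open {D3}.
  A→D3 2, B→D3 1, C→D3 4  ⇒ total 7.
Compare {D1}: total 12.
Compare {D2}: total 13.
No size-1 selection does better; minimum is 7.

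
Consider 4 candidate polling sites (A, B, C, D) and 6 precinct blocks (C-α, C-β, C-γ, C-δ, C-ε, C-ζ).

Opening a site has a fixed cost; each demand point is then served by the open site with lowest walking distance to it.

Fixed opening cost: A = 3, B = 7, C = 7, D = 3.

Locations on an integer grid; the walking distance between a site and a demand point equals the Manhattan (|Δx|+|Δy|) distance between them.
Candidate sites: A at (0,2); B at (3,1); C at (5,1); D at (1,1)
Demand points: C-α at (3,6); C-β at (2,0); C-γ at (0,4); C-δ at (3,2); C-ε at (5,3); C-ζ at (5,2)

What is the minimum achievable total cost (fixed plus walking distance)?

27

Open {A, B}: assign each demand point to its cheapest open site.
  C-α→B 5, C-β→B 2, C-γ→A 2, C-δ→B 1, C-ε→B 4, C-ζ→B 3
  walking distance 17, fixed 10 → total 27.
Compare {B}: walking distance 21 + fixed 7 = 28.
Compare {A, C}: walking distance 19 + fixed 10 = 29.
Compare {B, D}: walking distance 19 + fixed 10 = 29.
All other subsets cost ≥ 28. Minimum total cost: 27.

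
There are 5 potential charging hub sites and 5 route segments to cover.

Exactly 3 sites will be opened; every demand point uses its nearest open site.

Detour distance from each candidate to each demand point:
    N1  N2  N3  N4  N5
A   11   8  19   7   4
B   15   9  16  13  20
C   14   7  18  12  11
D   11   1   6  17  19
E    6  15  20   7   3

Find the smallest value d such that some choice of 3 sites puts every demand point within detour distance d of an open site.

Open {A, D, E}.
  Farthest demand point is N4 at detour distance 7 (to A); all others are ≤ 7.
With {B, D, E} the worst case is 7.
With {C, D, E} the worst case is 7.
No size-3 selection achieves below 7.

7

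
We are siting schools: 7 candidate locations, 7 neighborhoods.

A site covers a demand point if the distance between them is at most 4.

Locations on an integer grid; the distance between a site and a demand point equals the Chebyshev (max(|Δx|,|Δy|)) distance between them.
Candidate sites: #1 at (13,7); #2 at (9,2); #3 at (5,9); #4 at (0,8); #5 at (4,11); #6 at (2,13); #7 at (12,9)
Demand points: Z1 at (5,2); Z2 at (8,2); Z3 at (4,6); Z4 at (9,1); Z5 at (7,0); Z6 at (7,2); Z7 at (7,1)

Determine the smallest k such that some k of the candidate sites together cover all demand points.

2

Coverage sets (demand points within 4 of each site):
  #1: {}
  #2: {Z1, Z2, Z4, Z5, Z6, Z7}
  #3: {Z3}
  #4: {Z3}
  #5: {}
  #6: {}
  #7: {}
No single site covers all 7 demand points.
But {#2, #3} covers everything, so the minimum is 2.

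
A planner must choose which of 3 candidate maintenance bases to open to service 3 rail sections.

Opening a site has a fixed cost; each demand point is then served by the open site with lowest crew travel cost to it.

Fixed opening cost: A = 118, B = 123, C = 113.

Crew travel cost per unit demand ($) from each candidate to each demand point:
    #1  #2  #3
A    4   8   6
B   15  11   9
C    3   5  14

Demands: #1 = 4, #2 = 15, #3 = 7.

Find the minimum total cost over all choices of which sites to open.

296

Open {A}: assign each demand point to its cheapest open site.
  #1→A 4×4=16, #2→A 15×8=120, #3→A 7×6=42
  crew travel cost 178, fixed 118 → total 296.
Compare {C}: crew travel cost 185 + fixed 113 = 298.
Compare {A, C}: crew travel cost 129 + fixed 231 = 360.
Compare {B, C}: crew travel cost 150 + fixed 236 = 386.
All other subsets cost ≥ 298. Minimum total cost: 296.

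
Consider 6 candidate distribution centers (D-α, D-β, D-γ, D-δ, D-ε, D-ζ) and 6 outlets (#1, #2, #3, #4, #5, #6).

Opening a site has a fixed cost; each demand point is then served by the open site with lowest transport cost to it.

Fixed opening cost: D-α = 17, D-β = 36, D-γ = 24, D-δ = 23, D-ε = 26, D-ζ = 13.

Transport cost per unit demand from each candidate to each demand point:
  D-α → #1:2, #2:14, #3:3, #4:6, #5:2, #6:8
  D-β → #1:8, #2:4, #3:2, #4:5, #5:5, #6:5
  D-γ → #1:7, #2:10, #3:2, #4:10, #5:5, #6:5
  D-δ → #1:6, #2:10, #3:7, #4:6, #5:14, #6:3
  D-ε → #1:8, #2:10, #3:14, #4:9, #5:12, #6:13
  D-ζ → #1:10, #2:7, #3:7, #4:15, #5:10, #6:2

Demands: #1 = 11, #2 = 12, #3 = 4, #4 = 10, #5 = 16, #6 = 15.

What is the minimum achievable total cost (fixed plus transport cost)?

256

Open {D-α, D-β, D-ζ}: assign each demand point to its cheapest open site.
  #1→D-α 11×2=22, #2→D-β 12×4=48, #3→D-β 4×2=8, #4→D-β 10×5=50, #5→D-α 16×2=32, #6→D-ζ 15×2=30
  transport cost 190, fixed 66 → total 256.
Compare {D-α, D-ζ}: transport cost 240 + fixed 30 = 270.
Compare {D-α, D-β, D-δ, D-ζ}: transport cost 190 + fixed 89 = 279.
Compare {D-α, D-β, D-γ, D-ζ}: transport cost 190 + fixed 90 = 280.
All other subsets cost ≥ 270. Minimum total cost: 256.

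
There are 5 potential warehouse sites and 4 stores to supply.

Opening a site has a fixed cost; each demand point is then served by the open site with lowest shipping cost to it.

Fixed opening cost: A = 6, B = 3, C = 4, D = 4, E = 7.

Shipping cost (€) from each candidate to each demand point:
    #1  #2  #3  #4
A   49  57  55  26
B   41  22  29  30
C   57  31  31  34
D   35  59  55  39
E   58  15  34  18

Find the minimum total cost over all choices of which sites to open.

Open {B, D, E}: assign each demand point to its cheapest open site.
  #1→D 35, #2→E 15, #3→B 29, #4→E 18
  shipping cost 97, fixed 14 → total 111.
Compare {B, E}: shipping cost 103 + fixed 10 = 113.
Compare {D, E}: shipping cost 102 + fixed 11 = 113.
Compare {C, D, E}: shipping cost 99 + fixed 15 = 114.
All other subsets cost ≥ 113. Minimum total cost: 111.

111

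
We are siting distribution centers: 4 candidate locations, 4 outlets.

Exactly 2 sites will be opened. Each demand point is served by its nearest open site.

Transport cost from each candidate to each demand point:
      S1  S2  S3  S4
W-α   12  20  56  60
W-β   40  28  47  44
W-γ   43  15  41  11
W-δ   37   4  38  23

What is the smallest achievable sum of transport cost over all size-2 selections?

77

Open {W-α, W-δ}.
  S1→W-α 12, S2→W-δ 4, S3→W-δ 38, S4→W-δ 23  ⇒ total 77.
Compare {W-α, W-γ}: total 79.
Compare {W-γ, W-δ}: total 90.
No size-2 selection does better; minimum is 77.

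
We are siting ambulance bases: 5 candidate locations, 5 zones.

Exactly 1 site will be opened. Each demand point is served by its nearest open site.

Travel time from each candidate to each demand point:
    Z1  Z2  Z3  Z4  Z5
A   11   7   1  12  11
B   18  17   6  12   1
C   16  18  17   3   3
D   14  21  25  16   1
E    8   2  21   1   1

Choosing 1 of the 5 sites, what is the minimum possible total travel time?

33

Open {E}.
  Z1→E 8, Z2→E 2, Z3→E 21, Z4→E 1, Z5→E 1  ⇒ total 33.
Compare {A}: total 42.
Compare {B}: total 54.
No size-1 selection does better; minimum is 33.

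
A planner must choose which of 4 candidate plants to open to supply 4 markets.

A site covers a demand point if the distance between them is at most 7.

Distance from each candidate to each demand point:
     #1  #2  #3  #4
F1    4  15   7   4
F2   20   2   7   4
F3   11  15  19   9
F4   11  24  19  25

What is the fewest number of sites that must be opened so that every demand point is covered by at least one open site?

Coverage sets (demand points within 7 of each site):
  F1: {#1, #3, #4}
  F2: {#2, #3, #4}
  F3: {}
  F4: {}
No single site covers all 4 demand points.
But {F1, F2} covers everything, so the minimum is 2.

2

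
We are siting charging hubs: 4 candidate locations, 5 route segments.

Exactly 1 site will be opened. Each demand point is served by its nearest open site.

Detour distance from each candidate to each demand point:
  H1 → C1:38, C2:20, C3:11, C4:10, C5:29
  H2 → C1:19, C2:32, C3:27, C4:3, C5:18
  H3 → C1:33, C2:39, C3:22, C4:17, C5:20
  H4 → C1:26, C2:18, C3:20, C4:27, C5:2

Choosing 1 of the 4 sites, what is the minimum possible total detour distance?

Open {H4}.
  C1→H4 26, C2→H4 18, C3→H4 20, C4→H4 27, C5→H4 2  ⇒ total 93.
Compare {H2}: total 99.
Compare {H1}: total 108.
No size-1 selection does better; minimum is 93.

93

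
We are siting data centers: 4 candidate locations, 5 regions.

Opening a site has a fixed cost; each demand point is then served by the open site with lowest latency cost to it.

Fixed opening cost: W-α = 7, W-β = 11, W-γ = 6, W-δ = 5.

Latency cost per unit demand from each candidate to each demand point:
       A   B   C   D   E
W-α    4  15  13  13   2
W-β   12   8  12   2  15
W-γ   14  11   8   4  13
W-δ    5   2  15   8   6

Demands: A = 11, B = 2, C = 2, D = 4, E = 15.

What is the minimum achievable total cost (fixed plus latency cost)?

128

Open {W-α, W-γ, W-δ}: assign each demand point to its cheapest open site.
  A→W-α 11×4=44, B→W-δ 2×2=4, C→W-γ 2×8=16, D→W-γ 4×4=16, E→W-α 15×2=30
  latency cost 110, fixed 18 → total 128.
Compare {W-α, W-β, W-γ, W-δ}: latency cost 102 + fixed 29 = 131.
Compare {W-α, W-β, W-δ}: latency cost 110 + fixed 23 = 133.
Compare {W-α, W-β, W-γ}: latency cost 114 + fixed 24 = 138.
All other subsets cost ≥ 131. Minimum total cost: 128.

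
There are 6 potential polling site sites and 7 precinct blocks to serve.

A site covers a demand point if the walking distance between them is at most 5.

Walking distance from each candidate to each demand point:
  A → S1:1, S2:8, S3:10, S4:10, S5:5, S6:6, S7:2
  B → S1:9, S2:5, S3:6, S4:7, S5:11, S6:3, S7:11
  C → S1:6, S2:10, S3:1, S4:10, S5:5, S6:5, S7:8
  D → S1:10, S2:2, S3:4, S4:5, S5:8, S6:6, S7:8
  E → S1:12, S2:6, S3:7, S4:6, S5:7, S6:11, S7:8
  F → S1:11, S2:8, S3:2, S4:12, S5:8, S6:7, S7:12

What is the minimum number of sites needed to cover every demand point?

Coverage sets (demand points within 5 of each site):
  A: {S1, S5, S7}
  B: {S2, S6}
  C: {S3, S5, S6}
  D: {S2, S3, S4}
  E: {}
  F: {S3}
No 2 sites suffice: every size-2 union leaves at least one demand point uncovered.
But {A, B, D} covers everything, so the minimum is 3.

3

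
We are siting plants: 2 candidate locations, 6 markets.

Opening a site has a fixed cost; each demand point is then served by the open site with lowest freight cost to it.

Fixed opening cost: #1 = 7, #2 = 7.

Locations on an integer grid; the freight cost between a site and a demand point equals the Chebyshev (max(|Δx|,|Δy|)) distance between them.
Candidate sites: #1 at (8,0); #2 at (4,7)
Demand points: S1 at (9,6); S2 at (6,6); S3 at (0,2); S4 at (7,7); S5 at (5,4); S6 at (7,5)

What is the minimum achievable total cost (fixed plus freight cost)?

28

Open {#2}: assign each demand point to its cheapest open site.
  S1→#2 5, S2→#2 2, S3→#2 5, S4→#2 3, S5→#2 3, S6→#2 3
  freight cost 21, fixed 7 → total 28.
Compare {#1, #2}: freight cost 21 + fixed 14 = 35.
Compare {#1}: freight cost 36 + fixed 7 = 43.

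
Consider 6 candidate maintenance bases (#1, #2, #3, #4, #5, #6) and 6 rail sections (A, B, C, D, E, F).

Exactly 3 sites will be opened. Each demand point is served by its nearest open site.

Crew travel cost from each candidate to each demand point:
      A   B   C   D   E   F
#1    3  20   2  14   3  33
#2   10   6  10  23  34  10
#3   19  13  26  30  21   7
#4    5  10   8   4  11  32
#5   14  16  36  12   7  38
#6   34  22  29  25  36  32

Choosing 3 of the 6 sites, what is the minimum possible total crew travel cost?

28

Open {#1, #2, #4}.
  A→#1 3, B→#2 6, C→#1 2, D→#4 4, E→#1 3, F→#2 10  ⇒ total 28.
Compare {#1, #3, #4}: total 29.
Compare {#1, #2, #3}: total 35.
No size-3 selection does better; minimum is 28.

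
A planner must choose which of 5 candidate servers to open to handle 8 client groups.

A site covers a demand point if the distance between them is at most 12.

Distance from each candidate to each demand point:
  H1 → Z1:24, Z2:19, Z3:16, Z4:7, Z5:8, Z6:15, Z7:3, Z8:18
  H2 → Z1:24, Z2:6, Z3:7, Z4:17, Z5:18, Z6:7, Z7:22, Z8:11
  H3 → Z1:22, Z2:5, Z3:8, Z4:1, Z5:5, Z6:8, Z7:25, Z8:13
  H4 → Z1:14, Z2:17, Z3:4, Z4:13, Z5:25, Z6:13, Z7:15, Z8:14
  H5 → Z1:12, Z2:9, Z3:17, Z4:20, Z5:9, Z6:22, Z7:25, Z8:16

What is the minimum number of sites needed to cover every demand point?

3

Coverage sets (demand points within 12 of each site):
  H1: {Z4, Z5, Z7}
  H2: {Z2, Z3, Z6, Z8}
  H3: {Z2, Z3, Z4, Z5, Z6}
  H4: {Z3}
  H5: {Z1, Z2, Z5}
No 2 sites suffice: every size-2 union leaves at least one demand point uncovered.
But {H1, H2, H5} covers everything, so the minimum is 3.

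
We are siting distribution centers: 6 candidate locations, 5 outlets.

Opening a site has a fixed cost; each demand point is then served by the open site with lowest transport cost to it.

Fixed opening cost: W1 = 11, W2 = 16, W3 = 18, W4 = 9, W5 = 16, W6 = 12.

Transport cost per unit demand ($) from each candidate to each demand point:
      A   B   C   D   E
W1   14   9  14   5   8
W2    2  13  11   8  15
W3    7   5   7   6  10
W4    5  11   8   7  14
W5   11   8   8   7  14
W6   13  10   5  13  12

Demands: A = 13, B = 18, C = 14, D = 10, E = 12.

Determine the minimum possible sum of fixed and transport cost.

389

Open {W1, W2, W3, W6}: assign each demand point to its cheapest open site.
  A→W2 13×2=26, B→W3 18×5=90, C→W6 14×5=70, D→W1 10×5=50, E→W1 12×8=96
  transport cost 332, fixed 57 → total 389.
Compare {W1, W2, W3, W4, W6}: transport cost 332 + fixed 66 = 398.
Compare {W1, W2, W3}: transport cost 360 + fixed 45 = 405.
Compare {W1, W2, W3, W5, W6}: transport cost 332 + fixed 73 = 405.
All other subsets cost ≥ 398. Minimum total cost: 389.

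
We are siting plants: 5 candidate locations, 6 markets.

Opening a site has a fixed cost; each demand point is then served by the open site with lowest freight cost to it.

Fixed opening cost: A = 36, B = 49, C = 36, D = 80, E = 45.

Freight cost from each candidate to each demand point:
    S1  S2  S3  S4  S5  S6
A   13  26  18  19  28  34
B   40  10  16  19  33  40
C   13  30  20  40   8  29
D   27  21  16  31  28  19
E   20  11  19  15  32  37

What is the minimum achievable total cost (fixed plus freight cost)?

174

Open {A}: assign each demand point to its cheapest open site.
  S1→A 13, S2→A 26, S3→A 18, S4→A 19, S5→A 28, S6→A 34
  freight cost 138, fixed 36 → total 174.
Compare {C}: freight cost 140 + fixed 36 = 176.
Compare {C, E}: freight cost 95 + fixed 81 = 176.
Compare {E}: freight cost 134 + fixed 45 = 179.
All other subsets cost ≥ 176. Minimum total cost: 174.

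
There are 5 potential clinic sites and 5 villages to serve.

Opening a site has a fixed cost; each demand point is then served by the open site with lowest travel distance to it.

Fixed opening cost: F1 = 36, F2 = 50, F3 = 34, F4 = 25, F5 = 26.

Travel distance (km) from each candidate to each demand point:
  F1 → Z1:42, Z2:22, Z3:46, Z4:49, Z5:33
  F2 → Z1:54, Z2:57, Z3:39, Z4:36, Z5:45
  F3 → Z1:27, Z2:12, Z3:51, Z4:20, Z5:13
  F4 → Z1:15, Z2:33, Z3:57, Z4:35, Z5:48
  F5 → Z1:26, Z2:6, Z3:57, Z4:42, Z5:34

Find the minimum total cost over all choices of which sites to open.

Open {F3}: assign each demand point to its cheapest open site.
  Z1→F3 27, Z2→F3 12, Z3→F3 51, Z4→F3 20, Z5→F3 13
  travel distance 123, fixed 34 → total 157.
Compare {F3, F4}: travel distance 111 + fixed 59 = 170.
Compare {F3, F5}: travel distance 116 + fixed 60 = 176.
Compare {F1, F3}: travel distance 118 + fixed 70 = 188.
All other subsets cost ≥ 170. Minimum total cost: 157.

157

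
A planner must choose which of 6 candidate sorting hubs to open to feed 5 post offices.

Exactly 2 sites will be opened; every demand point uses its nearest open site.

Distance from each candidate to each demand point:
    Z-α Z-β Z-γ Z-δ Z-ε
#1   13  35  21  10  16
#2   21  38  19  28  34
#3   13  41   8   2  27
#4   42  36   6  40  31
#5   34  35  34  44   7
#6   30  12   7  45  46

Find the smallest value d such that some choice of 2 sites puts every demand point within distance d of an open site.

16

Open {#1, #6}.
  Farthest demand point is Z-ε at distance 16 (to #1); all others are ≤ 16.
With {#3, #6} the worst case is 27.
With {#2, #6} the worst case is 34.
No size-2 selection achieves below 16.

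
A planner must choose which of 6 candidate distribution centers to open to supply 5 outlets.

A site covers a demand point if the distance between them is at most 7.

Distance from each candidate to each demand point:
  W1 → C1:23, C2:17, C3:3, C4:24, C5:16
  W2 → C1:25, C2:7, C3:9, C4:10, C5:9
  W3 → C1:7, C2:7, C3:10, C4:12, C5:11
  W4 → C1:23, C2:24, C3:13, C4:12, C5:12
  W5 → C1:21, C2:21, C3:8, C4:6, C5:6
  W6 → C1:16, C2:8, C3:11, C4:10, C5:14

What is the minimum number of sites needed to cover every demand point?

3

Coverage sets (demand points within 7 of each site):
  W1: {C3}
  W2: {C2}
  W3: {C1, C2}
  W4: {}
  W5: {C4, C5}
  W6: {}
No 2 sites suffice: every size-2 union leaves at least one demand point uncovered.
But {W1, W3, W5} covers everything, so the minimum is 3.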